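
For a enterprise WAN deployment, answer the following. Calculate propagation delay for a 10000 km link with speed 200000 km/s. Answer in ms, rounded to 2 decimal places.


Given: distance = 10000 km, speed = 200000 km/s
Delay = distance / speed = 10000 / 200000 seconds
Delay in ms = 10000 * 1000 / 200000
Delay = 50.0000 ms
Rounded to 2 dp = 50.00 ms

50.00


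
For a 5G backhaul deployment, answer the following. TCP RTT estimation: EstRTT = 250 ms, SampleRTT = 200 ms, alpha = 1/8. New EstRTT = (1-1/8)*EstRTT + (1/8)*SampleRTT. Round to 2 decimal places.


Given: EstRTT = 250 ms, SampleRTT = 200 ms, alpha = 1/8
New EstRTT = (1 - alpha) * EstRTT + alpha * SampleRTT
(7/8) * 250 = 218.75
(1/8) * 200 = 25
New EstRTT = 218.75 + 25 = 243.75 ms -> 243.75 ms (2 dp)

243.75


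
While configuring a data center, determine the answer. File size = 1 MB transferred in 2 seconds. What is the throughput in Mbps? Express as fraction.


Given: file = 1 MB, time = 2 s
File in Mb = 1 * 8 = 8 Mb
Throughput = 8 / 2 Mbps
Throughput = 4 Mbps

4


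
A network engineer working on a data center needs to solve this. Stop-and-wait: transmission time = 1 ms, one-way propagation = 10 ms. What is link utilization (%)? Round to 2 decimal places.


Given: Ttrans = 1 ms, Tprop = 10 ms
RTT = 2 * Tprop = 2 * 10 = 20 ms
U = Ttrans / (Ttrans + RTT)
U = 1 / (1 + 20)
U = 1 / 21 = 0.047619
U% = 4.76%

4.76


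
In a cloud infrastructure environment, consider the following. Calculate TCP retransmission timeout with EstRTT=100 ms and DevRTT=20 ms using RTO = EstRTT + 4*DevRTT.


Given: EstRTT = 100 ms, DevRTT = 20 ms
Timeout = EstRTT + 4 * DevRTT
4 * DevRTT = 4 * 20 = 80
Timeout = 100 + 80 = 180 ms

180


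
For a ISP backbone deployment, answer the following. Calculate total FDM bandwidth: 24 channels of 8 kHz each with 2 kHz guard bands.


Given: 24 channels, 8 kHz each, guard = 2 kHz
Channel bandwidth = 24 * 8 = 192 kHz
Guard bands = 23 gaps * 2 kHz = 46 kHz
Total = 192 + 46 = 238 kHz

238


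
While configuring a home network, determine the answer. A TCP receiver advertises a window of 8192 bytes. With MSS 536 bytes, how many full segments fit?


Given: RWND = 8192 bytes, MSS = 536 bytes
Full segments = floor(RWND / MSS)
Full segments = floor(8192 / 536)
Full segments = floor(15.2836) = 15

15


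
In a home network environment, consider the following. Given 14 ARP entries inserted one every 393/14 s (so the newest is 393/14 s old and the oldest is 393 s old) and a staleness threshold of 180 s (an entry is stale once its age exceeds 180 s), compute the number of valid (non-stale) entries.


Ages are k * 393/14 s for k = 1..14 (spacing = 28.0714 s).
Entry k is valid iff k * 393/14 <= 180 iff k <= 14 * 180 / 393 = 6.4122
n_valid = floor(6.4122) = 6
(n_stale = 14 - 6 = 8)

6


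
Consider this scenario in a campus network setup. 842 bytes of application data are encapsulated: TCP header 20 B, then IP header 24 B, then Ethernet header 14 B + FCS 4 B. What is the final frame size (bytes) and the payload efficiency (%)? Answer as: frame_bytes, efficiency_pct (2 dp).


TCP segment = 842 + 20 = 862 B
IP packet = 862 + 24 = 886 B
Ethernet frame = 886 + 14 + 4 = 904 B
Efficiency = app / frame = 842 / 904 = 0.931416 = 93.1416% -> 93.14% (2 dp)

904, 93.14


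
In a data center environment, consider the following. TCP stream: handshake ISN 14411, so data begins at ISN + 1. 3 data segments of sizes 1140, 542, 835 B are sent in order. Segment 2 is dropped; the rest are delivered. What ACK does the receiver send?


SYN uses sequence number 14411; first data byte = ISN + 1 = 14412.
Segment 1: SEQ = 14412, len = 1140 B, covers [14412, 15551]
Segment 2: SEQ = 15552, len = 542 B, covers [15552, 16093] [LOST]
Segment 3: SEQ = 16094, len = 835 B, covers [16094, 16928]
In-order data received: bytes [14412, 15551] (segments 1..1).
Segment 2 missing -> gap begins at byte 15552; later segments buffered out of order.
Cumulative ACK = next expected in-order byte = 14412 + 1140 = 15552

15552


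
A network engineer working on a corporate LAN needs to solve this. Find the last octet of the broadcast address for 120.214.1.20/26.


Given: IP = 120.214.1.20, prefix = /26
Host bits = 32 - 26 = 6
Network last octet = 20 AND mask = 0
Host part size = 2^6 - 1 = 63
Broadcast last octet = 0 OR 63 = 63

63


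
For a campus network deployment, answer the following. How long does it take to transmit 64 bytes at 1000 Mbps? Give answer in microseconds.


Given: packet = 64 bytes, bandwidth = 1000 Mbps
Packet in bits = 64 * 8 = 512 bits
Bandwidth = 1000 * 10^6 = 1000000000 bps
Time = 512 / 1000000000 seconds
Time in us = 512 * 10^6 / 1000000000 = 0.512

0.512


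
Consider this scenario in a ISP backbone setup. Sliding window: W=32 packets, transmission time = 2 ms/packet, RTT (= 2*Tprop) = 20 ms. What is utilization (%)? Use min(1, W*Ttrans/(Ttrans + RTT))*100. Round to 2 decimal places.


Given: W = 32, Ttrans = 2 ms, RTT = 20 ms (= 2 * Tprop, Tprop = 10 ms)
Cycle time = Ttrans + RTT = 2 + 20 = 22 ms (first packet sent until its ACK returns)
W * Ttrans = 32 * 2 = 64 ms of sending per cycle
W * Ttrans / (Ttrans + RTT) = 64 / 22 = 2.909091
U = min(1, 2.909091) = 1.000000
U% = 100.00%

100.00


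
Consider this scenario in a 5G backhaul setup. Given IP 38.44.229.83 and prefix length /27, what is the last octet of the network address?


Given: IP = 38.44.229.83, prefix = /27
Subnet mask = 255.255.255.224
Last octet of IP: 83
Last octet of mask: 224
Network last octet = 83 AND 224 = 64

64


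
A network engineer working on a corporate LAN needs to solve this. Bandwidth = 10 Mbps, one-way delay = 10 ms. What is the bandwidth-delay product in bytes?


Given: bandwidth = 10 Mbps, delay = 10 ms
BDP in bits = 10 * 10^6 * 10 / 1000
BDP in bits = 100000
BDP in bytes = 100000 / 8 = 12500

12500


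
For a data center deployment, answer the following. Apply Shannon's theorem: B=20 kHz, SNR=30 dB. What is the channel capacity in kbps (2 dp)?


Given: B = 20 kHz, SNR = 30 dB
SNR linear = 10^(30/10) = 1000
1 + SNR = 1001
log2(1001) = 9.9672262588
C = 20 * 1000 * 9.9672262588 = 199344.5252 bps
C = 199.344525 kbps -> 199.34 kbps (2 dp)

199.34


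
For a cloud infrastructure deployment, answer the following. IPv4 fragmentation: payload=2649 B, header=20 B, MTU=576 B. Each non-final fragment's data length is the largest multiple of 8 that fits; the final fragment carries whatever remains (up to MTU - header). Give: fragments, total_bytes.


Max data per non-final fragment = floor((MTU - header)/8)*8 = floor((576 - 20)/8)*8 = floor(556/8)*8 = 552 B
Final fragment needs no 8-byte alignment: it can carry up to MTU - header = 556 B
Non-final fragments needed = ceil((payload - 556) / 552) = ceil(2093/552) = ceil(3.7917) = 4
Number of fragments = 4 + 1 = 5
Fragment sizes (data): 4 * 552 B + 441 B (last, 441 <= 556 OK)
Total bytes sent = payload + n_frags * header = 2649 + 5*20 = 2649 + 100 = 2749 B

5, 2749


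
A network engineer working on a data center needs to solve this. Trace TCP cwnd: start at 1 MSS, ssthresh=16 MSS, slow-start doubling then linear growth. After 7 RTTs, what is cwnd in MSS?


RTT 0: cwnd = 1 MSS (initial)
RTT 1: cwnd = 2 MSS (slow start, doubled)
RTT 2: cwnd = 4 MSS (slow start, doubled)
RTT 3: cwnd = 8 MSS (slow start, doubled)
RTT 4: cwnd = 16 MSS (slow start, doubled)
RTT 5: cwnd = 17 MSS (congestion avoidance, +1)
RTT 6: cwnd = 18 MSS (congestion avoidance, +1)
RTT 7: cwnd = 19 MSS (congestion avoidance, +1)

19


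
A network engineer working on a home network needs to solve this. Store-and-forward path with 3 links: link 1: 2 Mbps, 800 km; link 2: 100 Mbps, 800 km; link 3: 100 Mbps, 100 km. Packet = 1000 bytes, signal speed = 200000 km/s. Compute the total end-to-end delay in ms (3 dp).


Packet = 1000 bytes = 8000 bits. Store-and-forward: sum (t_trans + t_prop) per link.
Link 1: t_trans = 8000/(2*10^6) s = 4.0000 ms; t_prop = 800/200000 s = 4.0000 ms; subtotal = 8.0000 ms
Link 2: t_trans = 8000/(100*10^6) s = 0.0800 ms; t_prop = 800/200000 s = 4.0000 ms; subtotal = 4.0800 ms
Link 3: t_trans = 8000/(100*10^6) s = 0.0800 ms; t_prop = 100/200000 s = 0.5000 ms; subtotal = 0.5800 ms
End-to-end = 8.0000 + 4.0800 + 0.5800 = 12.6600 ms -> 12.660 ms (3 dp)

12.660


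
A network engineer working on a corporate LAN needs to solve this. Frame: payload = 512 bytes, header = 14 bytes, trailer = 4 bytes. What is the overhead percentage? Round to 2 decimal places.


Given: payload = 512 B, header = 14 B, trailer = 4 B
Overhead bytes = header + trailer = 14 + 4 = 18
Total frame = payload + overhead = 512 + 18 = 530
Overhead % = 18 / 530 * 100 = 3.3962% -> 3.40% (2 dp)

3.40


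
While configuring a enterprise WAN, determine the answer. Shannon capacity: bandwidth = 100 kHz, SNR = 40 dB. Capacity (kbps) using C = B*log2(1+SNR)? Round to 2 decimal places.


Given: B = 100 kHz, SNR = 40 dB
SNR linear = 10^(40/10) = 10000
1 + SNR = 10001
log2(10001) = 13.2878566418
C = 100 * 1000 * 13.2878566418 = 1328785.6642 bps
C = 1328.785664 kbps -> 1328.79 kbps (2 dp)

1328.79


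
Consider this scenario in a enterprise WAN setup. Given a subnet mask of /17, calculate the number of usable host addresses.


Given: subnet mask /17
Host bits = 32 - 17 = 15
Total addresses = 2^15 = 32768
Usable hosts = 32768 - 2 (network + broadcast) = 32766

32766


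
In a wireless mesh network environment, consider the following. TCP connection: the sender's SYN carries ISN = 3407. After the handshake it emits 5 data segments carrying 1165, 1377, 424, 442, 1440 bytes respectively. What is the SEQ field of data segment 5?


The SYN occupies sequence number ISN = 3407, so the first data byte is ISN + 1 = 3408.
SEQ of data segment i = (ISN + 1) + sum of payload sizes of segments 1..i-1.
Segment 1: SEQ = 3408, payload = 1165 bytes
Segment 2: SEQ = 4573, payload = 1377 bytes
Segment 3: SEQ = 5950, payload = 424 bytes
Segment 4: SEQ = 6374, payload = 442 bytes
Segment 5: SEQ = 6816, payload = 1440 bytes
SEQ of segment 5 = 3408 + 1165 + 1377 + 424 + 442 = 6816

6816


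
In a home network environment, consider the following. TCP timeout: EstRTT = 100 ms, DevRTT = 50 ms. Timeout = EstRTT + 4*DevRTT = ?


Given: EstRTT = 100 ms, DevRTT = 50 ms
Timeout = EstRTT + 4 * DevRTT
4 * DevRTT = 4 * 50 = 200
Timeout = 100 + 200 = 300 ms

300


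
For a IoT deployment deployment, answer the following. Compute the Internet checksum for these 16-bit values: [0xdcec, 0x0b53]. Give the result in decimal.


Given words: [0xdcec, 0x0b53]
Step 1: Sum all words
Raw sum = 56556 + 2899 = 59455
One's complement = ~59455 & 0xFFFF = 6080

6080


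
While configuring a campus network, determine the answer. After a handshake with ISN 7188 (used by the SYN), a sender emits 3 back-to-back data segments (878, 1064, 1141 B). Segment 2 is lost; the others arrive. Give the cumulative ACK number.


SYN uses sequence number 7188; first data byte = ISN + 1 = 7189.
Segment 1: SEQ = 7189, len = 878 B, covers [7189, 8066]
Segment 2: SEQ = 8067, len = 1064 B, covers [8067, 9130] [LOST]
Segment 3: SEQ = 9131, len = 1141 B, covers [9131, 10271]
In-order data received: bytes [7189, 8066] (segments 1..1).
Segment 2 missing -> gap begins at byte 8067; later segments buffered out of order.
Cumulative ACK = next expected in-order byte = 7189 + 878 = 8067

8067


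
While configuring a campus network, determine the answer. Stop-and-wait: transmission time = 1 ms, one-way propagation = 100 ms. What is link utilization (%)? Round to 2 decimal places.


Given: Ttrans = 1 ms, Tprop = 100 ms
RTT = 2 * Tprop = 2 * 100 = 200 ms
U = Ttrans / (Ttrans + RTT)
U = 1 / (1 + 200)
U = 1 / 201 = 0.004975
U% = 0.50%

0.50


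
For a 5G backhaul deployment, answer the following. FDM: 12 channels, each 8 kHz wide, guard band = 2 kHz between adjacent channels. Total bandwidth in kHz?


Given: 12 channels, 8 kHz each, guard = 2 kHz
Channel bandwidth = 12 * 8 = 96 kHz
Guard bands = 11 gaps * 2 kHz = 22 kHz
Total = 96 + 22 = 118 kHz

118


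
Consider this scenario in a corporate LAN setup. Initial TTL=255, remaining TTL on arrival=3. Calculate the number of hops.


Given: initial TTL = 255, received TTL = 3
Hops = initial TTL - received TTL
Hops = 255 - 3 = 252

252


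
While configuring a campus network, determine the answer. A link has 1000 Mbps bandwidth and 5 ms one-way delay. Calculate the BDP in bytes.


Given: bandwidth = 1000 Mbps, delay = 5 ms
BDP in bits = 1000 * 10^6 * 5 / 1000
BDP in bits = 5000000
BDP in bytes = 5000000 / 8 = 625000

625000


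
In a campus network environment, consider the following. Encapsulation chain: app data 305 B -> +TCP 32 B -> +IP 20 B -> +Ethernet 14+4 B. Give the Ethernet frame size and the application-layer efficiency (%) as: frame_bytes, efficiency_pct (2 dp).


TCP segment = 305 + 32 = 337 B
IP packet = 337 + 20 = 357 B
Ethernet frame = 357 + 14 + 4 = 375 B
Efficiency = app / frame = 305 / 375 = 0.813333 = 81.3333% -> 81.33% (2 dp)

375, 81.33


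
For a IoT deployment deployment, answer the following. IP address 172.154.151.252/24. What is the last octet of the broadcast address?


Given: IP = 172.154.151.252, prefix = /24
Host bits = 32 - 24 = 8
Network last octet = 252 AND mask = 0
Host part size = 2^8 - 1 = 255
Broadcast last octet = 0 OR 255 = 255

255


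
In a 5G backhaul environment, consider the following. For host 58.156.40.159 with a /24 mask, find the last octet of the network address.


Given: IP = 58.156.40.159, prefix = /24
Subnet mask = 255.255.255.0
Last octet of IP: 159
Last octet of mask: 0
Network last octet = 159 AND 0 = 0

0


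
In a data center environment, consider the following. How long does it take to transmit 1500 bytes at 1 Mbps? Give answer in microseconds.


Given: packet = 1500 bytes, bandwidth = 1 Mbps
Packet in bits = 1500 * 8 = 12000 bits
Bandwidth = 1 * 10^6 = 1000000 bps
Time = 12000 / 1000000 seconds
Time in us = 12000 * 10^6 / 1000000 = 12000

12000


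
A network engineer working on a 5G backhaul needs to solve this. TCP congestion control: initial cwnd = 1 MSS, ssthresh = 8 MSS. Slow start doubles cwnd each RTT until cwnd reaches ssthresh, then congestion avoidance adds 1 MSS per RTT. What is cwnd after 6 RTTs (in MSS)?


RTT 0: cwnd = 1 MSS (initial)
RTT 1: cwnd = 2 MSS (slow start, doubled)
RTT 2: cwnd = 4 MSS (slow start, doubled)
RTT 3: cwnd = 8 MSS (slow start, doubled)
RTT 4: cwnd = 9 MSS (congestion avoidance, +1)
RTT 5: cwnd = 10 MSS (congestion avoidance, +1)
RTT 6: cwnd = 11 MSS (congestion avoidance, +1)

11


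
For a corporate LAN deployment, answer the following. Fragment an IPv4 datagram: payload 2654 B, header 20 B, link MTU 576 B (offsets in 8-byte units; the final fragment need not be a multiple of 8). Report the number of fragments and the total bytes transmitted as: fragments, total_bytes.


Max data per non-final fragment = floor((MTU - header)/8)*8 = floor((576 - 20)/8)*8 = floor(556/8)*8 = 552 B
Final fragment needs no 8-byte alignment: it can carry up to MTU - header = 556 B
Non-final fragments needed = ceil((payload - 556) / 552) = ceil(2098/552) = ceil(3.8007) = 4
Number of fragments = 4 + 1 = 5
Fragment sizes (data): 4 * 552 B + 446 B (last, 446 <= 556 OK)
Total bytes sent = payload + n_frags * header = 2654 + 5*20 = 2654 + 100 = 2754 B

5, 2754


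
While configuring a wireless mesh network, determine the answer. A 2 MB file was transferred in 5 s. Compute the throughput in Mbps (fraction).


Given: file = 2 MB, time = 5 s
File in Mb = 2 * 8 = 16 Mb
Throughput = 16 / 5 Mbps
Throughput = 16/5 Mbps

16/5


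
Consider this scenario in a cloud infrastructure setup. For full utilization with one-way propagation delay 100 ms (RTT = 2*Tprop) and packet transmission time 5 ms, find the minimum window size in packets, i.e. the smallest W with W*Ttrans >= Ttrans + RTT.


Given: Ttrans = 5 ms, RTT = 200 ms (= 2 * Tprop, Tprop = 100 ms)
Time until first ACK returns = Ttrans + RTT = 5 + 200 = 205 ms
Need W * Ttrans >= Ttrans + RTT  ->  W >= (Ttrans + RTT) / Ttrans
(Ttrans + RTT) / Ttrans = 205 / 5 = 41
W_min = ceil(41) = 41

41


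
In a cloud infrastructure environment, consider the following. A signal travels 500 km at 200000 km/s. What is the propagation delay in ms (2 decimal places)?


Given: distance = 500 km, speed = 200000 km/s
Delay = distance / speed = 500 / 200000 seconds
Delay in ms = 500 * 1000 / 200000
Delay = 2.5000 ms
Rounded to 2 dp = 2.50 ms

2.50


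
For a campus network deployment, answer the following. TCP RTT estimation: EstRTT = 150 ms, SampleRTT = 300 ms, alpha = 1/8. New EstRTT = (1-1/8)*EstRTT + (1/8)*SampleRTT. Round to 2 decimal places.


Given: EstRTT = 150 ms, SampleRTT = 300 ms, alpha = 1/8
New EstRTT = (1 - alpha) * EstRTT + alpha * SampleRTT
(7/8) * 150 = 131.25
(1/8) * 300 = 37.5
New EstRTT = 131.25 + 37.5 = 168.75 ms -> 168.75 ms (2 dp)

168.75


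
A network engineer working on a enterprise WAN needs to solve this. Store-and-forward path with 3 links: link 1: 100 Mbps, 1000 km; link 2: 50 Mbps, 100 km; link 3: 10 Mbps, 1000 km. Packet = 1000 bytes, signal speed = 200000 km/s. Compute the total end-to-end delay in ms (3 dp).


Packet = 1000 bytes = 8000 bits. Store-and-forward: sum (t_trans + t_prop) per link.
Link 1: t_trans = 8000/(100*10^6) s = 0.0800 ms; t_prop = 1000/200000 s = 5.0000 ms; subtotal = 5.0800 ms
Link 2: t_trans = 8000/(50*10^6) s = 0.1600 ms; t_prop = 100/200000 s = 0.5000 ms; subtotal = 0.6600 ms
Link 3: t_trans = 8000/(10*10^6) s = 0.8000 ms; t_prop = 1000/200000 s = 5.0000 ms; subtotal = 5.8000 ms
End-to-end = 5.0800 + 0.6600 + 5.8000 = 11.5400 ms -> 11.540 ms (3 dp)

11.540


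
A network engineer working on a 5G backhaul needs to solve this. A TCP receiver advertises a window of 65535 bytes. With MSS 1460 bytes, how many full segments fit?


Given: RWND = 65535 bytes, MSS = 1460 bytes
Full segments = floor(RWND / MSS)
Full segments = floor(65535 / 1460)
Full segments = floor(44.887) = 44

44


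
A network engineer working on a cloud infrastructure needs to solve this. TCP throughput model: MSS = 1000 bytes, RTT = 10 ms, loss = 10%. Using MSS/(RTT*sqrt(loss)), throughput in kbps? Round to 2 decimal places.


Given: MSS = 1000 bytes, RTT = 10 ms, loss = 10%
RTT in seconds = 10 / 1000 = 0.01
Loss rate = 10% = 0.1
sqrt(loss) = sqrt(0.1) = 0.316227766017
Throughput (bytes/s) = 1000 / (0.01 * 0.316227766017) = 316227.7660
Throughput (kbps) = 316227.7660 * 8 / 1000 = 2529.822128 -> 2529.82 kbps (2 dp)

2529.82


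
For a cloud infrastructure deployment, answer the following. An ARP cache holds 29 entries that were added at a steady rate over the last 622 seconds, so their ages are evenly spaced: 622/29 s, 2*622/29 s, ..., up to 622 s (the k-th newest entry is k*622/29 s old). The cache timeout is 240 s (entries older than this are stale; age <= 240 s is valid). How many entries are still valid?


Ages are k * 622/29 s for k = 1..29 (spacing = 21.4483 s).
Entry k is valid iff k * 622/29 <= 240 iff k <= 29 * 240 / 622 = 11.1897
n_valid = floor(11.1897) = 11
(n_stale = 29 - 11 = 18)

11


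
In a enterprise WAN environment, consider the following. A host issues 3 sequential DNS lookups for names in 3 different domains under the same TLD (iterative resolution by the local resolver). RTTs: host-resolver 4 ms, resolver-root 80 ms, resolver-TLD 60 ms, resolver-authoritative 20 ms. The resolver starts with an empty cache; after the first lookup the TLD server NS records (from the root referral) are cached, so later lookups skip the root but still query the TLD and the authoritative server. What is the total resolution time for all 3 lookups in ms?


Lookup 1 (cold cache): local + root + TLD + auth = 4 + 80 + 60 + 20 = 164 ms
Lookups 2..3 (TLD NS cached -> skip root; new domain -> still ask TLD and auth): local + TLD + auth = 4 + 60 + 20 = 84 ms each
Remaining 2 lookups: 2 * 84 = 168 ms
Total = 164 + 168 = 332 ms

332


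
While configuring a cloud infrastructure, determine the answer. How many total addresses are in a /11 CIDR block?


Given: CIDR prefix /11
Host bits = 32 - 11 = 21
Total addresses = 2^21 = 2097152

2097152


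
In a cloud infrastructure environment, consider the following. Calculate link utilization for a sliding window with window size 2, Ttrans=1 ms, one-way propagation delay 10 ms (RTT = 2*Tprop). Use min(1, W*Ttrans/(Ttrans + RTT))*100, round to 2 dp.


Given: W = 2, Ttrans = 1 ms, RTT = 20 ms (= 2 * Tprop, Tprop = 10 ms)
Cycle time = Ttrans + RTT = 1 + 20 = 21 ms (first packet sent until its ACK returns)
W * Ttrans = 2 * 1 = 2 ms of sending per cycle
W * Ttrans / (Ttrans + RTT) = 2 / 21 = 0.095238
U = min(1, 0.095238) = 0.095238
U% = 9.52%

9.52


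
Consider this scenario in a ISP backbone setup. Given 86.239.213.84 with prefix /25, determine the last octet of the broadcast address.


Given: IP = 86.239.213.84, prefix = /25
Host bits = 32 - 25 = 7
Network last octet = 84 AND mask = 0
Host part size = 2^7 - 1 = 127
Broadcast last octet = 0 OR 127 = 127

127


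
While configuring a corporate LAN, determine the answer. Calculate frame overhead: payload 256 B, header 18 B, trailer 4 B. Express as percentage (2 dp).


Given: payload = 256 B, header = 18 B, trailer = 4 B
Overhead bytes = header + trailer = 18 + 4 = 22
Total frame = payload + overhead = 256 + 22 = 278
Overhead % = 22 / 278 * 100 = 7.9137% -> 7.91% (2 dp)

7.91


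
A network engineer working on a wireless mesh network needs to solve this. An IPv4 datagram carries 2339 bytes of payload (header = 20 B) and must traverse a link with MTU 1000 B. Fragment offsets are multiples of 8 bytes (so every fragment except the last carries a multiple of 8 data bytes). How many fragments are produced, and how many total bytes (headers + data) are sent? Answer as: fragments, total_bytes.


Max data per non-final fragment = floor((MTU - header)/8)*8 = floor((1000 - 20)/8)*8 = floor(980/8)*8 = 976 B
Final fragment needs no 8-byte alignment: it can carry up to MTU - header = 980 B
Non-final fragments needed = ceil((payload - 980) / 976) = ceil(1359/976) = ceil(1.3924) = 2
Number of fragments = 2 + 1 = 3
Fragment sizes (data): 2 * 976 B + 387 B (last, 387 <= 980 OK)
Total bytes sent = payload + n_frags * header = 2339 + 3*20 = 2339 + 60 = 2399 B

3, 2399


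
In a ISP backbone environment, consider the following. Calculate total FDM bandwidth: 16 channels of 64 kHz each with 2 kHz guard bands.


Given: 16 channels, 64 kHz each, guard = 2 kHz
Channel bandwidth = 16 * 64 = 1024 kHz
Guard bands = 15 gaps * 2 kHz = 30 kHz
Total = 1024 + 30 = 1054 kHz

1054


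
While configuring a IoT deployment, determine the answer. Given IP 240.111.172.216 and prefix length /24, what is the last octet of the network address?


Given: IP = 240.111.172.216, prefix = /24
Subnet mask = 255.255.255.0
Last octet of IP: 216
Last octet of mask: 0
Network last octet = 216 AND 0 = 0

0


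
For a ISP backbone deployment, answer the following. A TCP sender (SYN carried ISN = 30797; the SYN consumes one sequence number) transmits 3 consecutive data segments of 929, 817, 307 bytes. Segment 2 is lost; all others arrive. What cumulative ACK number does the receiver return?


SYN uses sequence number 30797; first data byte = ISN + 1 = 30798.
Segment 1: SEQ = 30798, len = 929 B, covers [30798, 31726]
Segment 2: SEQ = 31727, len = 817 B, covers [31727, 32543] [LOST]
Segment 3: SEQ = 32544, len = 307 B, covers [32544, 32850]
In-order data received: bytes [30798, 31726] (segments 1..1).
Segment 2 missing -> gap begins at byte 31727; later segments buffered out of order.
Cumulative ACK = next expected in-order byte = 30798 + 929 = 31727

31727


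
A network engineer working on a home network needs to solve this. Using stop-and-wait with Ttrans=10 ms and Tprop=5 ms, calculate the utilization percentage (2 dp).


Given: Ttrans = 10 ms, Tprop = 5 ms
RTT = 2 * Tprop = 2 * 5 = 10 ms
U = Ttrans / (Ttrans + RTT)
U = 10 / (10 + 10)
U = 10 / 20 = 0.5
U% = 50.00%

50.00


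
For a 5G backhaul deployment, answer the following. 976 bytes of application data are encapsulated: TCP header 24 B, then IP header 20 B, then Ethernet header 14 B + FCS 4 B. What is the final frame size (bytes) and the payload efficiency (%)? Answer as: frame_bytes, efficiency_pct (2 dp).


TCP segment = 976 + 24 = 1000 B
IP packet = 1000 + 20 = 1020 B
Ethernet frame = 1020 + 14 + 4 = 1038 B
Efficiency = app / frame = 976 / 1038 = 0.940270 = 94.0270% -> 94.03% (2 dp)

1038, 94.03


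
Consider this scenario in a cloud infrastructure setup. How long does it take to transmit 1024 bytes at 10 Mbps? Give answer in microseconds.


Given: packet = 1024 bytes, bandwidth = 10 Mbps
Packet in bits = 1024 * 8 = 8192 bits
Bandwidth = 10 * 10^6 = 10000000 bps
Time = 8192 / 10000000 seconds
Time in us = 8192 * 10^6 / 10000000 = 819.2

819.2


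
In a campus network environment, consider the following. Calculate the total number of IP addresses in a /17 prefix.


Given: CIDR prefix /17
Host bits = 32 - 17 = 15
Total addresses = 2^15 = 32768

32768


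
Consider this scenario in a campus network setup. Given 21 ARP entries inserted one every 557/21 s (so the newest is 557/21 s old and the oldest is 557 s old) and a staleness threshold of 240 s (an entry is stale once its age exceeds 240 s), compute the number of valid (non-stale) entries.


Ages are k * 557/21 s for k = 1..21 (spacing = 26.5238 s).
Entry k is valid iff k * 557/21 <= 240 iff k <= 21 * 240 / 557 = 9.0485
n_valid = floor(9.0485) = 9
(n_stale = 21 - 9 = 12)

9


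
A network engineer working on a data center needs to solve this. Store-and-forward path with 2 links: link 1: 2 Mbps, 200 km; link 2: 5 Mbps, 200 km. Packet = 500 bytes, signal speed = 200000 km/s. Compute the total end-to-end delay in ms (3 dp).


Packet = 500 bytes = 4000 bits. Store-and-forward: sum (t_trans + t_prop) per link.
Link 1: t_trans = 4000/(2*10^6) s = 2.0000 ms; t_prop = 200/200000 s = 1.0000 ms; subtotal = 3.0000 ms
Link 2: t_trans = 4000/(5*10^6) s = 0.8000 ms; t_prop = 200/200000 s = 1.0000 ms; subtotal = 1.8000 ms
End-to-end = 3.0000 + 1.8000 = 4.8000 ms -> 4.800 ms (3 dp)

4.800


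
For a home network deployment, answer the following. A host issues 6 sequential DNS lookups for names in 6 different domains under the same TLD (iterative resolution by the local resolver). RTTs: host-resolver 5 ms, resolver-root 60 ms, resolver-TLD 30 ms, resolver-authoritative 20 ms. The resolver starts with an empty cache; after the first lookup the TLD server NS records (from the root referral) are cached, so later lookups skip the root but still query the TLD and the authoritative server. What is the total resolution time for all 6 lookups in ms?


Lookup 1 (cold cache): local + root + TLD + auth = 5 + 60 + 30 + 20 = 115 ms
Lookups 2..6 (TLD NS cached -> skip root; new domain -> still ask TLD and auth): local + TLD + auth = 5 + 30 + 20 = 55 ms each
Remaining 5 lookups: 5 * 55 = 275 ms
Total = 115 + 275 = 390 ms

390


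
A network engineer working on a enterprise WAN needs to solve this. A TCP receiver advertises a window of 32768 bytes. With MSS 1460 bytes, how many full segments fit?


Given: RWND = 32768 bytes, MSS = 1460 bytes
Full segments = floor(RWND / MSS)
Full segments = floor(32768 / 1460)
Full segments = floor(22.4438) = 22

22


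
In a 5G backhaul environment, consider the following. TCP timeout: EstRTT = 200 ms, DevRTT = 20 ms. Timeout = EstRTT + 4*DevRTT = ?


Given: EstRTT = 200 ms, DevRTT = 20 ms
Timeout = EstRTT + 4 * DevRTT
4 * DevRTT = 4 * 20 = 80
Timeout = 200 + 80 = 280 ms

280


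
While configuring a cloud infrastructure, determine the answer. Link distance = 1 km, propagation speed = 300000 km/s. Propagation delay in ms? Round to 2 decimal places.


Given: distance = 1 km, speed = 300000 km/s
Delay = distance / speed = 1 / 300000 seconds
Delay in ms = 1 * 1000 / 300000
Delay = 0.0033 ms
Rounded to 2 dp = 0.00 ms

0.00


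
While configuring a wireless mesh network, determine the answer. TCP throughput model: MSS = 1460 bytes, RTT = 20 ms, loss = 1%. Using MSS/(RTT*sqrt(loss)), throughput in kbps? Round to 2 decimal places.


Given: MSS = 1460 bytes, RTT = 20 ms, loss = 1%
RTT in seconds = 20 / 1000 = 0.02
Loss rate = 1% = 0.01
sqrt(loss) = sqrt(0.01) = 0.1
Throughput (bytes/s) = 1460 / (0.02 * 0.1) = 730000.0000
Throughput (kbps) = 730000.0000 * 8 / 1000 = 5840.000000 -> 5840.00 kbps (2 dp)

5840.00


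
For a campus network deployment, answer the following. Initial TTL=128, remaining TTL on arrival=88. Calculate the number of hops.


Given: initial TTL = 128, received TTL = 88
Hops = initial TTL - received TTL
Hops = 128 - 88 = 40

40


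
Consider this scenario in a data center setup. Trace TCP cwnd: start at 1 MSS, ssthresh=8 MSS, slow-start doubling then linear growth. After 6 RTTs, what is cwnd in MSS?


RTT 0: cwnd = 1 MSS (initial)
RTT 1: cwnd = 2 MSS (slow start, doubled)
RTT 2: cwnd = 4 MSS (slow start, doubled)
RTT 3: cwnd = 8 MSS (slow start, doubled)
RTT 4: cwnd = 9 MSS (congestion avoidance, +1)
RTT 5: cwnd = 10 MSS (congestion avoidance, +1)
RTT 6: cwnd = 11 MSS (congestion avoidance, +1)

11


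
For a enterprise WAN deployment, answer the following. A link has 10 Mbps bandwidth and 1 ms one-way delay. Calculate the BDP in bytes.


Given: bandwidth = 10 Mbps, delay = 1 ms
BDP in bits = 10 * 10^6 * 1 / 1000
BDP in bits = 10000
BDP in bytes = 10000 / 8 = 1250

1250


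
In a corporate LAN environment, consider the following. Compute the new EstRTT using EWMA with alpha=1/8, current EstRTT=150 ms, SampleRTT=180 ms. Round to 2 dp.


Given: EstRTT = 150 ms, SampleRTT = 180 ms, alpha = 1/8
New EstRTT = (1 - alpha) * EstRTT + alpha * SampleRTT
(7/8) * 150 = 131.25
(1/8) * 180 = 22.5
New EstRTT = 131.25 + 22.5 = 153.75 ms -> 153.75 ms (2 dp)

153.75


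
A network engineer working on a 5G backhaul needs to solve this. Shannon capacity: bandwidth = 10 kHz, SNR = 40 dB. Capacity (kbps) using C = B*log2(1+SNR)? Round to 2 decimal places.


Given: B = 10 kHz, SNR = 40 dB
SNR linear = 10^(40/10) = 10000
1 + SNR = 10001
log2(10001) = 13.2878566418
C = 10 * 1000 * 13.2878566418 = 132878.5664 bps
C = 132.878566 kbps -> 132.88 kbps (2 dp)

132.88


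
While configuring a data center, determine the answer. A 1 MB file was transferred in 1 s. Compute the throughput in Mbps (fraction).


Given: file = 1 MB, time = 1 s
File in Mb = 1 * 8 = 8 Mb
Throughput = 8 / 1 Mbps
Throughput = 8 Mbps

8


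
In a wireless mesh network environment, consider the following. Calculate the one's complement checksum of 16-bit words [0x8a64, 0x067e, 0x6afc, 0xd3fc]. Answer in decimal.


Given words: [0x8a64, 0x067e, 0x6afc, 0xd3fc]
Step 1: Sum all words
Raw sum = 35428 + 1662 + 27388 + 54268 = 118746
Step 2: Fold carry: (53210 + 1) = 53211
One's complement = ~53211 & 0xFFFF = 12324

12324


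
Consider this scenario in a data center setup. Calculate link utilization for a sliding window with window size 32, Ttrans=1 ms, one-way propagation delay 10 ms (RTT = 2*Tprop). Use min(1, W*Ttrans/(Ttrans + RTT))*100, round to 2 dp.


Given: W = 32, Ttrans = 1 ms, RTT = 20 ms (= 2 * Tprop, Tprop = 10 ms)
Cycle time = Ttrans + RTT = 1 + 20 = 21 ms (first packet sent until its ACK returns)
W * Ttrans = 32 * 1 = 32 ms of sending per cycle
W * Ttrans / (Ttrans + RTT) = 32 / 21 = 1.523810
U = min(1, 1.523810) = 1.000000
U% = 100.00%

100.00


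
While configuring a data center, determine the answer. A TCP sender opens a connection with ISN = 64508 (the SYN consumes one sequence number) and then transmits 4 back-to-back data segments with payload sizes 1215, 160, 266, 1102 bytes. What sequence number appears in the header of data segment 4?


The SYN occupies sequence number ISN = 64508, so the first data byte is ISN + 1 = 64509.
SEQ of data segment i = (ISN + 1) + sum of payload sizes of segments 1..i-1.
Segment 1: SEQ = 64509, payload = 1215 bytes
Segment 2: SEQ = 65724, payload = 160 bytes
Segment 3: SEQ = 65884, payload = 266 bytes
Segment 4: SEQ = 66150, payload = 1102 bytes
SEQ of segment 4 = 64509 + 1215 + 160 + 266 = 66150

66150


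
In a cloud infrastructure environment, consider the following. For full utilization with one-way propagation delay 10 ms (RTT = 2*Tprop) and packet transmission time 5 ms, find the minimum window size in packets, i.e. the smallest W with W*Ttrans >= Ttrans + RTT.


Given: Ttrans = 5 ms, RTT = 20 ms (= 2 * Tprop, Tprop = 10 ms)
Time until first ACK returns = Ttrans + RTT = 5 + 20 = 25 ms
Need W * Ttrans >= Ttrans + RTT  ->  W >= (Ttrans + RTT) / Ttrans
(Ttrans + RTT) / Ttrans = 25 / 5 = 5
W_min = ceil(5) = 5

5


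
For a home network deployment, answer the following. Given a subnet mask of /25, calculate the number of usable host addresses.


Given: subnet mask /25
Host bits = 32 - 25 = 7
Total addresses = 2^7 = 128
Usable hosts = 128 - 2 (network + broadcast) = 126

126


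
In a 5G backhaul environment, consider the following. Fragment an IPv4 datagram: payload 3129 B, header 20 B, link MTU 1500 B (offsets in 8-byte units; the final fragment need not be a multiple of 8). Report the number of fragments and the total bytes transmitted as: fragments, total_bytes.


Max data per non-final fragment = floor((MTU - header)/8)*8 = floor((1500 - 20)/8)*8 = floor(1480/8)*8 = 1480 B
Final fragment needs no 8-byte alignment: it can carry up to MTU - header = 1480 B
Non-final fragments needed = ceil((payload - 1480) / 1480) = ceil(1649/1480) = ceil(1.1142) = 2
Number of fragments = 2 + 1 = 3
Fragment sizes (data): 2 * 1480 B + 169 B (last, 169 <= 1480 OK)
Total bytes sent = payload + n_frags * header = 3129 + 3*20 = 3129 + 60 = 3189 B

3, 3189


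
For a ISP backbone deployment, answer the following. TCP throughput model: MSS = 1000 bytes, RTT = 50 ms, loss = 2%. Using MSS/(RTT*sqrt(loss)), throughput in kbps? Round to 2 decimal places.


Given: MSS = 1000 bytes, RTT = 50 ms, loss = 2%
RTT in seconds = 50 / 1000 = 0.05
Loss rate = 2% = 0.02
sqrt(loss) = sqrt(0.02) = 0.141421356237
Throughput (bytes/s) = 1000 / (0.05 * 0.141421356237) = 141421.3562
Throughput (kbps) = 141421.3562 * 8 / 1000 = 1131.370850 -> 1131.37 kbps (2 dp)

1131.37


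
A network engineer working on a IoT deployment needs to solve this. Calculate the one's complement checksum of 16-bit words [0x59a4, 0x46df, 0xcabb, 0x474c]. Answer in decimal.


Given words: [0x59a4, 0x46df, 0xcabb, 0x474c]
Step 1: Sum all words
Raw sum = 22948 + 18143 + 51899 + 18252 = 111242
Step 2: Fold carry: (45706 + 1) = 45707
One's complement = ~45707 & 0xFFFF = 19828

19828


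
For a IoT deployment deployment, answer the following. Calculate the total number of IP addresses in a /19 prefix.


Given: CIDR prefix /19
Host bits = 32 - 19 = 13
Total addresses = 2^13 = 8192

8192


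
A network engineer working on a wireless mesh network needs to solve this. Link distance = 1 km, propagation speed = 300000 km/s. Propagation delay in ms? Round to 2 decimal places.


Given: distance = 1 km, speed = 300000 km/s
Delay = distance / speed = 1 / 300000 seconds
Delay in ms = 1 * 1000 / 300000
Delay = 0.0033 ms
Rounded to 2 dp = 0.00 ms

0.00


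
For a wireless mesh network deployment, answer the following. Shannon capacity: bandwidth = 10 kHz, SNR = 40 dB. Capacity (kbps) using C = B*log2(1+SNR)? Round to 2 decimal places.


Given: B = 10 kHz, SNR = 40 dB
SNR linear = 10^(40/10) = 10000
1 + SNR = 10001
log2(10001) = 13.2878566418
C = 10 * 1000 * 13.2878566418 = 132878.5664 bps
C = 132.878566 kbps -> 132.88 kbps (2 dp)

132.88


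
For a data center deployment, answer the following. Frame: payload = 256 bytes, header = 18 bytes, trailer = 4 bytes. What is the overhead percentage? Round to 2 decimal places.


Given: payload = 256 B, header = 18 B, trailer = 4 B
Overhead bytes = header + trailer = 18 + 4 = 22
Total frame = payload + overhead = 256 + 22 = 278
Overhead % = 22 / 278 * 100 = 7.9137% -> 7.91% (2 dp)

7.91


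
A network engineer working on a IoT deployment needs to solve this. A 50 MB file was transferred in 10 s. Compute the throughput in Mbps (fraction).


Given: file = 50 MB, time = 10 s
File in Mb = 50 * 8 = 400 Mb
Throughput = 400 / 10 Mbps
Throughput = 40 Mbps

40


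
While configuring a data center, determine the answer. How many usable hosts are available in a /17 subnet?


Given: subnet mask /17
Host bits = 32 - 17 = 15
Total addresses = 2^15 = 32768
Usable hosts = 32768 - 2 (network + broadcast) = 32766

32766


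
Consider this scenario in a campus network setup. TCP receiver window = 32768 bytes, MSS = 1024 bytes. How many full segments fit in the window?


Given: RWND = 32768 bytes, MSS = 1024 bytes
Full segments = floor(RWND / MSS)
Full segments = floor(32768 / 1024)
Full segments = floor(32.0) = 32

32


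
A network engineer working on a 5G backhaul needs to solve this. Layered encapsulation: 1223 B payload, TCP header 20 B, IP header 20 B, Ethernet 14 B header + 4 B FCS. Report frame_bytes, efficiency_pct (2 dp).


TCP segment = 1223 + 20 = 1243 B
IP packet = 1243 + 20 = 1263 B
Ethernet frame = 1263 + 14 + 4 = 1281 B
Efficiency = app / frame = 1223 / 1281 = 0.954723 = 95.4723% -> 95.47% (2 dp)

1281, 95.47


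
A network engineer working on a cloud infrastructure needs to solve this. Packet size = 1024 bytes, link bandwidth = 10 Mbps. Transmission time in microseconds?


Given: packet = 1024 bytes, bandwidth = 10 Mbps
Packet in bits = 1024 * 8 = 8192 bits
Bandwidth = 10 * 10^6 = 10000000 bps
Time = 8192 / 10000000 seconds
Time in us = 8192 * 10^6 / 10000000 = 819.2

819.2


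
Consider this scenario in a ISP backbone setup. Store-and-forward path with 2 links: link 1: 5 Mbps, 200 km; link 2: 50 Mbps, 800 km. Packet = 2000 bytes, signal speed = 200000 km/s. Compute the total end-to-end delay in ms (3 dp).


Packet = 2000 bytes = 16000 bits. Store-and-forward: sum (t_trans + t_prop) per link.
Link 1: t_trans = 16000/(5*10^6) s = 3.2000 ms; t_prop = 200/200000 s = 1.0000 ms; subtotal = 4.2000 ms
Link 2: t_trans = 16000/(50*10^6) s = 0.3200 ms; t_prop = 800/200000 s = 4.0000 ms; subtotal = 4.3200 ms
End-to-end = 4.2000 + 4.3200 = 8.5200 ms -> 8.520 ms (3 dp)

8.520


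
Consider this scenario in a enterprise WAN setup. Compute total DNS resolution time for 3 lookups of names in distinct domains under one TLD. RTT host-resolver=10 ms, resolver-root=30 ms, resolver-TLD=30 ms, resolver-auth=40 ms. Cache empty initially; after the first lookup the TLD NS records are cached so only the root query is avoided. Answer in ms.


Lookup 1 (cold cache): local + root + TLD + auth = 10 + 30 + 30 + 40 = 110 ms
Lookups 2..3 (TLD NS cached -> skip root; new domain -> still ask TLD and auth): local + TLD + auth = 10 + 30 + 40 = 80 ms each
Remaining 2 lookups: 2 * 80 = 160 ms
Total = 110 + 160 = 270 ms

270


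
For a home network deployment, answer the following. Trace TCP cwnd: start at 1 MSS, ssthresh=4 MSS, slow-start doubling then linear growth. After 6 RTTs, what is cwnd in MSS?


RTT 0: cwnd = 1 MSS (initial)
RTT 1: cwnd = 2 MSS (slow start, doubled)
RTT 2: cwnd = 4 MSS (slow start, doubled)
RTT 3: cwnd = 5 MSS (congestion avoidance, +1)
RTT 4: cwnd = 6 MSS (congestion avoidance, +1)
RTT 5: cwnd = 7 MSS (congestion avoidance, +1)
RTT 6: cwnd = 8 MSS (congestion avoidance, +1)

8


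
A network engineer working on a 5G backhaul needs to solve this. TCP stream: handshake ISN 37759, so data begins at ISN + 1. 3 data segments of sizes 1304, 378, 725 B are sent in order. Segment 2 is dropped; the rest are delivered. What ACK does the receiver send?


SYN uses sequence number 37759; first data byte = ISN + 1 = 37760.
Segment 1: SEQ = 37760, len = 1304 B, covers [37760, 39063]
Segment 2: SEQ = 39064, len = 378 B, covers [39064, 39441] [LOST]
Segment 3: SEQ = 39442, len = 725 B, covers [39442, 40166]
In-order data received: bytes [37760, 39063] (segments 1..1).
Segment 2 missing -> gap begins at byte 39064; later segments buffered out of order.
Cumulative ACK = next expected in-order byte = 37760 + 1304 = 39064

39064
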